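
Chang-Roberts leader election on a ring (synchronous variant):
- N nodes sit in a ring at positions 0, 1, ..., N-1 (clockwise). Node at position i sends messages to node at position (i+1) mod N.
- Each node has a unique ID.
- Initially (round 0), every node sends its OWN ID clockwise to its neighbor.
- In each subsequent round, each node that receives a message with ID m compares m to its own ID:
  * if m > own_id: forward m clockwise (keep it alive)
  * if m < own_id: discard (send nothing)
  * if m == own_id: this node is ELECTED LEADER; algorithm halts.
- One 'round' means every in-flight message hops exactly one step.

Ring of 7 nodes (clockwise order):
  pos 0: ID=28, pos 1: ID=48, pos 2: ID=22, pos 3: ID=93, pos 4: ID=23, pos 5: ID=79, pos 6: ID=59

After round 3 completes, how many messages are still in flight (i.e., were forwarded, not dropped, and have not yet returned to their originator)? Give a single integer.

Round 1: pos1(id48) recv 28: drop; pos2(id22) recv 48: fwd; pos3(id93) recv 22: drop; pos4(id23) recv 93: fwd; pos5(id79) recv 23: drop; pos6(id59) recv 79: fwd; pos0(id28) recv 59: fwd
Round 2: pos3(id93) recv 48: drop; pos5(id79) recv 93: fwd; pos0(id28) recv 79: fwd; pos1(id48) recv 59: fwd
Round 3: pos6(id59) recv 93: fwd; pos1(id48) recv 79: fwd; pos2(id22) recv 59: fwd
After round 3: 3 messages still in flight

Answer: 3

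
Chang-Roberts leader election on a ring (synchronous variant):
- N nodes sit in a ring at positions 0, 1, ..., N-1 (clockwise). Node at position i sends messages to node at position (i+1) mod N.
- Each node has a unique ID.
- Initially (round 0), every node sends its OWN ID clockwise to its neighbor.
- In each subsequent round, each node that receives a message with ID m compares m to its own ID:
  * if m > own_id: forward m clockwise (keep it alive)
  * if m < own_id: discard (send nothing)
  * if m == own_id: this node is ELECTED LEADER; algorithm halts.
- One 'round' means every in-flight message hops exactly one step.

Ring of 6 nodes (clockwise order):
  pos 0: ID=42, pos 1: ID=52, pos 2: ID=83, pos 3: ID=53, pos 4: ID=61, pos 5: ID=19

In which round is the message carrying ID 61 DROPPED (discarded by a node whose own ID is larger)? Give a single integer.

Round 1: pos1(id52) recv 42: drop; pos2(id83) recv 52: drop; pos3(id53) recv 83: fwd; pos4(id61) recv 53: drop; pos5(id19) recv 61: fwd; pos0(id42) recv 19: drop
Round 2: pos4(id61) recv 83: fwd; pos0(id42) recv 61: fwd
Round 3: pos5(id19) recv 83: fwd; pos1(id52) recv 61: fwd
Round 4: pos0(id42) recv 83: fwd; pos2(id83) recv 61: drop
Round 5: pos1(id52) recv 83: fwd
Round 6: pos2(id83) recv 83: ELECTED
Message ID 61 originates at pos 4; dropped at pos 2 in round 4

Answer: 4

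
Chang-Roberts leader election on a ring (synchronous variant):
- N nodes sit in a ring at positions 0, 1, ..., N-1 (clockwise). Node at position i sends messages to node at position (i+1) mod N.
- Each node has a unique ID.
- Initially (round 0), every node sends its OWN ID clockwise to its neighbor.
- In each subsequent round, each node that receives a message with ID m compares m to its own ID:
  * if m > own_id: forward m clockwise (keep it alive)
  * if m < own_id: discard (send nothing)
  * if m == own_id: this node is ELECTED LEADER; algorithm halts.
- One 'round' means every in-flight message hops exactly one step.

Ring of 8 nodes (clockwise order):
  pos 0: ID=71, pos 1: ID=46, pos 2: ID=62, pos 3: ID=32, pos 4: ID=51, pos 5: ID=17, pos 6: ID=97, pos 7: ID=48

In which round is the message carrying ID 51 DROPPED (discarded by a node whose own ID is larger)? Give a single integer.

Answer: 2

Derivation:
Round 1: pos1(id46) recv 71: fwd; pos2(id62) recv 46: drop; pos3(id32) recv 62: fwd; pos4(id51) recv 32: drop; pos5(id17) recv 51: fwd; pos6(id97) recv 17: drop; pos7(id48) recv 97: fwd; pos0(id71) recv 48: drop
Round 2: pos2(id62) recv 71: fwd; pos4(id51) recv 62: fwd; pos6(id97) recv 51: drop; pos0(id71) recv 97: fwd
Round 3: pos3(id32) recv 71: fwd; pos5(id17) recv 62: fwd; pos1(id46) recv 97: fwd
Round 4: pos4(id51) recv 71: fwd; pos6(id97) recv 62: drop; pos2(id62) recv 97: fwd
Round 5: pos5(id17) recv 71: fwd; pos3(id32) recv 97: fwd
Round 6: pos6(id97) recv 71: drop; pos4(id51) recv 97: fwd
Round 7: pos5(id17) recv 97: fwd
Round 8: pos6(id97) recv 97: ELECTED
Message ID 51 originates at pos 4; dropped at pos 6 in round 2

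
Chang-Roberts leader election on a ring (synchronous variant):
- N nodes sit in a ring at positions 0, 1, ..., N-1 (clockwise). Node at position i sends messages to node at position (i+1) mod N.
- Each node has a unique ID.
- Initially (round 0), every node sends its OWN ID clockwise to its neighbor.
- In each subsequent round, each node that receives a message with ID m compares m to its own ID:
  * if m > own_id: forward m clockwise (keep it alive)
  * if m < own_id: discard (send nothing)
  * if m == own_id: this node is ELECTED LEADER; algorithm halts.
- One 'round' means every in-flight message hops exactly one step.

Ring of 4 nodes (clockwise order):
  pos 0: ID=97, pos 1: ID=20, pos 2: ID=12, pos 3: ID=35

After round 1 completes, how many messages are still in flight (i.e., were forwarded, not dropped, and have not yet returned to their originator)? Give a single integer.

Answer: 2

Derivation:
Round 1: pos1(id20) recv 97: fwd; pos2(id12) recv 20: fwd; pos3(id35) recv 12: drop; pos0(id97) recv 35: drop
After round 1: 2 messages still in flight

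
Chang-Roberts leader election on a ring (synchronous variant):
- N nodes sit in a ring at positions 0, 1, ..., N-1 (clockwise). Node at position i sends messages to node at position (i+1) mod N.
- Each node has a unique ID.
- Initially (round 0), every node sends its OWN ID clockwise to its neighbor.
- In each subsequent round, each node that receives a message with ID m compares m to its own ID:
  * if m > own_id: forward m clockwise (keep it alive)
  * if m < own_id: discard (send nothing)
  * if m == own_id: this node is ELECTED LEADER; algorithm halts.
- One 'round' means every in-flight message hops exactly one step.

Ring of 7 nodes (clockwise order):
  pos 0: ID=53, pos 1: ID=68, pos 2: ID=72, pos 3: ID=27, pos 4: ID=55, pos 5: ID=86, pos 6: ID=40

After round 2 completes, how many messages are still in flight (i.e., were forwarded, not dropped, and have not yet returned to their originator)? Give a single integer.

Answer: 2

Derivation:
Round 1: pos1(id68) recv 53: drop; pos2(id72) recv 68: drop; pos3(id27) recv 72: fwd; pos4(id55) recv 27: drop; pos5(id86) recv 55: drop; pos6(id40) recv 86: fwd; pos0(id53) recv 40: drop
Round 2: pos4(id55) recv 72: fwd; pos0(id53) recv 86: fwd
After round 2: 2 messages still in flight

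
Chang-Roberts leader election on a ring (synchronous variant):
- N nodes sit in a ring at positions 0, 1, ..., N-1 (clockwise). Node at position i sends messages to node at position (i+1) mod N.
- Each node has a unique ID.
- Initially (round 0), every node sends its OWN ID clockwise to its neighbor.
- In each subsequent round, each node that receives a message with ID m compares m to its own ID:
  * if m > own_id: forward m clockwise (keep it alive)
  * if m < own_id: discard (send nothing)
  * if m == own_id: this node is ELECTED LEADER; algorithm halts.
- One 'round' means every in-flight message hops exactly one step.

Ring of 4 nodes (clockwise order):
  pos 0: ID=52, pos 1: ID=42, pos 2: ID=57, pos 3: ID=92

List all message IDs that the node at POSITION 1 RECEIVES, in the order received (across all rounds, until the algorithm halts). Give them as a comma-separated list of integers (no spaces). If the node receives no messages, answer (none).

Answer: 52,92

Derivation:
Round 1: pos1(id42) recv 52: fwd; pos2(id57) recv 42: drop; pos3(id92) recv 57: drop; pos0(id52) recv 92: fwd
Round 2: pos2(id57) recv 52: drop; pos1(id42) recv 92: fwd
Round 3: pos2(id57) recv 92: fwd
Round 4: pos3(id92) recv 92: ELECTED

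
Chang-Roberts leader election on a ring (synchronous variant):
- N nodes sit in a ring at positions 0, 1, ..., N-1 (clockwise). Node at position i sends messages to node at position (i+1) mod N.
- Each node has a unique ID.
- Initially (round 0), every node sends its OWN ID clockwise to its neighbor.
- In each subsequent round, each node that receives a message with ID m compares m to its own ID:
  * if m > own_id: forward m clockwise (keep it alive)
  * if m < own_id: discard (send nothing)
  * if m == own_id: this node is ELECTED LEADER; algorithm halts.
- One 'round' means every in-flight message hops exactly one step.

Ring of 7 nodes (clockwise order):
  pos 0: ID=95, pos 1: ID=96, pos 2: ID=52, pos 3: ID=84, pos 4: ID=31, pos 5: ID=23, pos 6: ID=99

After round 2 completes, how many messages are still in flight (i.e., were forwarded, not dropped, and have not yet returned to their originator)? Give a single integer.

Round 1: pos1(id96) recv 95: drop; pos2(id52) recv 96: fwd; pos3(id84) recv 52: drop; pos4(id31) recv 84: fwd; pos5(id23) recv 31: fwd; pos6(id99) recv 23: drop; pos0(id95) recv 99: fwd
Round 2: pos3(id84) recv 96: fwd; pos5(id23) recv 84: fwd; pos6(id99) recv 31: drop; pos1(id96) recv 99: fwd
After round 2: 3 messages still in flight

Answer: 3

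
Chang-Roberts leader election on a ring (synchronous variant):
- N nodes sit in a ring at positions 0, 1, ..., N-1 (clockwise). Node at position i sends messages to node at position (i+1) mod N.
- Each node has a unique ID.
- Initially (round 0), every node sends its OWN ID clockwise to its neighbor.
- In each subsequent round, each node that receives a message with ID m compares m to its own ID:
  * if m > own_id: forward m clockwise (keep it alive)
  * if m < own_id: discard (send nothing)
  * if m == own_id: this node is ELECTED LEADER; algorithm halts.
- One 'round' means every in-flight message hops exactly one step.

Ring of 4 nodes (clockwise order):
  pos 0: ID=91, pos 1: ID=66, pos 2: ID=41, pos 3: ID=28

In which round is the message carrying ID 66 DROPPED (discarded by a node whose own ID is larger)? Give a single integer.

Round 1: pos1(id66) recv 91: fwd; pos2(id41) recv 66: fwd; pos3(id28) recv 41: fwd; pos0(id91) recv 28: drop
Round 2: pos2(id41) recv 91: fwd; pos3(id28) recv 66: fwd; pos0(id91) recv 41: drop
Round 3: pos3(id28) recv 91: fwd; pos0(id91) recv 66: drop
Round 4: pos0(id91) recv 91: ELECTED
Message ID 66 originates at pos 1; dropped at pos 0 in round 3

Answer: 3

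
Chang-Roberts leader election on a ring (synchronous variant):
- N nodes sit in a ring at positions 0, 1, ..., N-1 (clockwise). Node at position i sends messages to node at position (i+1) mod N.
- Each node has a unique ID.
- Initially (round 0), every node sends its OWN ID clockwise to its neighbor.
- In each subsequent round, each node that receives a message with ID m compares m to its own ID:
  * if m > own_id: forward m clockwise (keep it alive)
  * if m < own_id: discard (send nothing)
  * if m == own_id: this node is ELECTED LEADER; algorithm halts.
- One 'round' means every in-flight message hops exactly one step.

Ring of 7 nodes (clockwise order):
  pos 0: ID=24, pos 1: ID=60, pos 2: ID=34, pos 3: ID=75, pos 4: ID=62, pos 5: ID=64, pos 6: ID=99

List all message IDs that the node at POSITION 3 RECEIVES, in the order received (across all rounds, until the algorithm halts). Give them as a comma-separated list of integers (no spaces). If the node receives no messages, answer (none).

Round 1: pos1(id60) recv 24: drop; pos2(id34) recv 60: fwd; pos3(id75) recv 34: drop; pos4(id62) recv 75: fwd; pos5(id64) recv 62: drop; pos6(id99) recv 64: drop; pos0(id24) recv 99: fwd
Round 2: pos3(id75) recv 60: drop; pos5(id64) recv 75: fwd; pos1(id60) recv 99: fwd
Round 3: pos6(id99) recv 75: drop; pos2(id34) recv 99: fwd
Round 4: pos3(id75) recv 99: fwd
Round 5: pos4(id62) recv 99: fwd
Round 6: pos5(id64) recv 99: fwd
Round 7: pos6(id99) recv 99: ELECTED

Answer: 34,60,99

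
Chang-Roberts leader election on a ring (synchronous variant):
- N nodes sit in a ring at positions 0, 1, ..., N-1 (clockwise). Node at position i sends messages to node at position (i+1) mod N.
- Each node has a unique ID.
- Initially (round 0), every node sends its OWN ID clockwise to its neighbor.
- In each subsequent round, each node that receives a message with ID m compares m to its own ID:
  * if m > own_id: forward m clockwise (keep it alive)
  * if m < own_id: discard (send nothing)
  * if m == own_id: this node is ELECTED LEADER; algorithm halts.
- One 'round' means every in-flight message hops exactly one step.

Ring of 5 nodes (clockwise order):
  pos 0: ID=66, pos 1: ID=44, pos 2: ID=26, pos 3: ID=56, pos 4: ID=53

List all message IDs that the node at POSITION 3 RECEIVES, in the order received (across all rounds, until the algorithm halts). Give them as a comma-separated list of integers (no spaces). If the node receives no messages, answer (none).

Round 1: pos1(id44) recv 66: fwd; pos2(id26) recv 44: fwd; pos3(id56) recv 26: drop; pos4(id53) recv 56: fwd; pos0(id66) recv 53: drop
Round 2: pos2(id26) recv 66: fwd; pos3(id56) recv 44: drop; pos0(id66) recv 56: drop
Round 3: pos3(id56) recv 66: fwd
Round 4: pos4(id53) recv 66: fwd
Round 5: pos0(id66) recv 66: ELECTED

Answer: 26,44,66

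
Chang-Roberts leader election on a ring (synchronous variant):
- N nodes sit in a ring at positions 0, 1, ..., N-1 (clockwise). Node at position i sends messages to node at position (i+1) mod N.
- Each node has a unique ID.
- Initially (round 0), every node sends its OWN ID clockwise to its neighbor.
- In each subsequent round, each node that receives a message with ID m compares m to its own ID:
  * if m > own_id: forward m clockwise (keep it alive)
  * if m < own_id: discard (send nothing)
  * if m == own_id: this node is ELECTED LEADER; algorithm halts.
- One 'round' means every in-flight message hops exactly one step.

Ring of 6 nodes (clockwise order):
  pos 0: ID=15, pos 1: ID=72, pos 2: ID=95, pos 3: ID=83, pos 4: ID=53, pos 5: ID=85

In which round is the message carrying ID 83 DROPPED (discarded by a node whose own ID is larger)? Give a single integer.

Round 1: pos1(id72) recv 15: drop; pos2(id95) recv 72: drop; pos3(id83) recv 95: fwd; pos4(id53) recv 83: fwd; pos5(id85) recv 53: drop; pos0(id15) recv 85: fwd
Round 2: pos4(id53) recv 95: fwd; pos5(id85) recv 83: drop; pos1(id72) recv 85: fwd
Round 3: pos5(id85) recv 95: fwd; pos2(id95) recv 85: drop
Round 4: pos0(id15) recv 95: fwd
Round 5: pos1(id72) recv 95: fwd
Round 6: pos2(id95) recv 95: ELECTED
Message ID 83 originates at pos 3; dropped at pos 5 in round 2

Answer: 2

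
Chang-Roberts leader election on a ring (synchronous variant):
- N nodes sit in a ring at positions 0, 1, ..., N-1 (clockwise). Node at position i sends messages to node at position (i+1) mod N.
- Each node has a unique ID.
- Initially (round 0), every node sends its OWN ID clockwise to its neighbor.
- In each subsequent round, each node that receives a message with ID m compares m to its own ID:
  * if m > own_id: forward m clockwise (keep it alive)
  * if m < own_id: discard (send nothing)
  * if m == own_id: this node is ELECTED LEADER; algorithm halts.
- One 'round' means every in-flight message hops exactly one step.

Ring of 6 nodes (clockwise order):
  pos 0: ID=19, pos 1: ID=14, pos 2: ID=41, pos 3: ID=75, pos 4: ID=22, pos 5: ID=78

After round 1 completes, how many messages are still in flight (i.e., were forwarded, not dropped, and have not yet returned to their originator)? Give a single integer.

Answer: 3

Derivation:
Round 1: pos1(id14) recv 19: fwd; pos2(id41) recv 14: drop; pos3(id75) recv 41: drop; pos4(id22) recv 75: fwd; pos5(id78) recv 22: drop; pos0(id19) recv 78: fwd
After round 1: 3 messages still in flight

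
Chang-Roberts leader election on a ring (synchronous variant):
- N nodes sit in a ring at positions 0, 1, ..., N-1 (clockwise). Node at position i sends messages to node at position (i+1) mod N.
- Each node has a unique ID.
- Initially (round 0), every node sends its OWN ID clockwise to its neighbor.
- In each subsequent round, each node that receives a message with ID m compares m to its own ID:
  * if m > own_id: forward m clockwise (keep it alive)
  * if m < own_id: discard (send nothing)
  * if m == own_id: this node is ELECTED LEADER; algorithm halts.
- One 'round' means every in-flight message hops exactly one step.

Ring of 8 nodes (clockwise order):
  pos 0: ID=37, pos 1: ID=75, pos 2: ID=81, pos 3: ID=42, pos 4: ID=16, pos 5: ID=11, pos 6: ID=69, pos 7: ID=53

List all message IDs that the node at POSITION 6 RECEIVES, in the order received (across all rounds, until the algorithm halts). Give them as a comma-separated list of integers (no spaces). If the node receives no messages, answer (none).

Answer: 11,16,42,81

Derivation:
Round 1: pos1(id75) recv 37: drop; pos2(id81) recv 75: drop; pos3(id42) recv 81: fwd; pos4(id16) recv 42: fwd; pos5(id11) recv 16: fwd; pos6(id69) recv 11: drop; pos7(id53) recv 69: fwd; pos0(id37) recv 53: fwd
Round 2: pos4(id16) recv 81: fwd; pos5(id11) recv 42: fwd; pos6(id69) recv 16: drop; pos0(id37) recv 69: fwd; pos1(id75) recv 53: drop
Round 3: pos5(id11) recv 81: fwd; pos6(id69) recv 42: drop; pos1(id75) recv 69: drop
Round 4: pos6(id69) recv 81: fwd
Round 5: pos7(id53) recv 81: fwd
Round 6: pos0(id37) recv 81: fwd
Round 7: pos1(id75) recv 81: fwd
Round 8: pos2(id81) recv 81: ELECTED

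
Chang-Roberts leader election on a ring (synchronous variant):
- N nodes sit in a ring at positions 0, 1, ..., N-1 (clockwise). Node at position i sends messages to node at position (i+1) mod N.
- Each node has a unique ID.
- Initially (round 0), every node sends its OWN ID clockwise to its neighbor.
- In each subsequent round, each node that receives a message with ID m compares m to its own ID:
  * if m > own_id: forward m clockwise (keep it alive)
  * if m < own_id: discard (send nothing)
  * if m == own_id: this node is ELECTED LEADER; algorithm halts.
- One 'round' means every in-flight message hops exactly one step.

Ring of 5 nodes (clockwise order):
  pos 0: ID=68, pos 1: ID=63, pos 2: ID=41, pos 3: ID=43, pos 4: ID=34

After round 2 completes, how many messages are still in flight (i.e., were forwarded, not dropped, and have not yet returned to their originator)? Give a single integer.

Round 1: pos1(id63) recv 68: fwd; pos2(id41) recv 63: fwd; pos3(id43) recv 41: drop; pos4(id34) recv 43: fwd; pos0(id68) recv 34: drop
Round 2: pos2(id41) recv 68: fwd; pos3(id43) recv 63: fwd; pos0(id68) recv 43: drop
After round 2: 2 messages still in flight

Answer: 2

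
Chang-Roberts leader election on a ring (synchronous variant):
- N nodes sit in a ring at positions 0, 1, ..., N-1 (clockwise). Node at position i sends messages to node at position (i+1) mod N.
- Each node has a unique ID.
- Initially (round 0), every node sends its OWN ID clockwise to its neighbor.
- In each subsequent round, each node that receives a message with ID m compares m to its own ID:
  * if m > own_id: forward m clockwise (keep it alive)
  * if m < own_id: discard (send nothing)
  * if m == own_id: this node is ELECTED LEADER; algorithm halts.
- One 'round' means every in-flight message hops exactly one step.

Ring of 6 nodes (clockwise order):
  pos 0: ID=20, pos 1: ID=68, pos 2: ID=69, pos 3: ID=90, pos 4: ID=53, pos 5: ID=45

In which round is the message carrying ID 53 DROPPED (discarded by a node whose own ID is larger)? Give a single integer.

Round 1: pos1(id68) recv 20: drop; pos2(id69) recv 68: drop; pos3(id90) recv 69: drop; pos4(id53) recv 90: fwd; pos5(id45) recv 53: fwd; pos0(id20) recv 45: fwd
Round 2: pos5(id45) recv 90: fwd; pos0(id20) recv 53: fwd; pos1(id68) recv 45: drop
Round 3: pos0(id20) recv 90: fwd; pos1(id68) recv 53: drop
Round 4: pos1(id68) recv 90: fwd
Round 5: pos2(id69) recv 90: fwd
Round 6: pos3(id90) recv 90: ELECTED
Message ID 53 originates at pos 4; dropped at pos 1 in round 3

Answer: 3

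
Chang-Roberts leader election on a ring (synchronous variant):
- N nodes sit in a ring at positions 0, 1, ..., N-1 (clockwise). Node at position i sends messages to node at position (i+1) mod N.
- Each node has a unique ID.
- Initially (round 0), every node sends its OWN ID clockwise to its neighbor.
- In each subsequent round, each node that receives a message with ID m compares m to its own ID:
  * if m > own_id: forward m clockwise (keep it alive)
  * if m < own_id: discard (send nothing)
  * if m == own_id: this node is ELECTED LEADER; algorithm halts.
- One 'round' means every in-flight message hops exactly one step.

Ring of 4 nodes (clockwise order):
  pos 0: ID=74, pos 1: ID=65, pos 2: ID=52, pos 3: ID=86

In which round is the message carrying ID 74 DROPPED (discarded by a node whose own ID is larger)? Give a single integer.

Answer: 3

Derivation:
Round 1: pos1(id65) recv 74: fwd; pos2(id52) recv 65: fwd; pos3(id86) recv 52: drop; pos0(id74) recv 86: fwd
Round 2: pos2(id52) recv 74: fwd; pos3(id86) recv 65: drop; pos1(id65) recv 86: fwd
Round 3: pos3(id86) recv 74: drop; pos2(id52) recv 86: fwd
Round 4: pos3(id86) recv 86: ELECTED
Message ID 74 originates at pos 0; dropped at pos 3 in round 3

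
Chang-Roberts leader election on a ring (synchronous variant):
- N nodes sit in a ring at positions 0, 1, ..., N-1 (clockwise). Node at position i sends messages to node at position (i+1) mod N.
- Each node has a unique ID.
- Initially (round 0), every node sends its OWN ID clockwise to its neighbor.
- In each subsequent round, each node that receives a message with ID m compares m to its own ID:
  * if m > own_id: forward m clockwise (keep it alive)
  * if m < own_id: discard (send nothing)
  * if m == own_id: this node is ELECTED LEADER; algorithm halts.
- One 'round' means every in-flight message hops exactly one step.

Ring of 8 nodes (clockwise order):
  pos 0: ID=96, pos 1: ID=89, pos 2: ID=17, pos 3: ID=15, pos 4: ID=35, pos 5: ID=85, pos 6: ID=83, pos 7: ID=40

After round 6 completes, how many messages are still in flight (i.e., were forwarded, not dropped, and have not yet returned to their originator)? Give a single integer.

Answer: 2

Derivation:
Round 1: pos1(id89) recv 96: fwd; pos2(id17) recv 89: fwd; pos3(id15) recv 17: fwd; pos4(id35) recv 15: drop; pos5(id85) recv 35: drop; pos6(id83) recv 85: fwd; pos7(id40) recv 83: fwd; pos0(id96) recv 40: drop
Round 2: pos2(id17) recv 96: fwd; pos3(id15) recv 89: fwd; pos4(id35) recv 17: drop; pos7(id40) recv 85: fwd; pos0(id96) recv 83: drop
Round 3: pos3(id15) recv 96: fwd; pos4(id35) recv 89: fwd; pos0(id96) recv 85: drop
Round 4: pos4(id35) recv 96: fwd; pos5(id85) recv 89: fwd
Round 5: pos5(id85) recv 96: fwd; pos6(id83) recv 89: fwd
Round 6: pos6(id83) recv 96: fwd; pos7(id40) recv 89: fwd
After round 6: 2 messages still in flight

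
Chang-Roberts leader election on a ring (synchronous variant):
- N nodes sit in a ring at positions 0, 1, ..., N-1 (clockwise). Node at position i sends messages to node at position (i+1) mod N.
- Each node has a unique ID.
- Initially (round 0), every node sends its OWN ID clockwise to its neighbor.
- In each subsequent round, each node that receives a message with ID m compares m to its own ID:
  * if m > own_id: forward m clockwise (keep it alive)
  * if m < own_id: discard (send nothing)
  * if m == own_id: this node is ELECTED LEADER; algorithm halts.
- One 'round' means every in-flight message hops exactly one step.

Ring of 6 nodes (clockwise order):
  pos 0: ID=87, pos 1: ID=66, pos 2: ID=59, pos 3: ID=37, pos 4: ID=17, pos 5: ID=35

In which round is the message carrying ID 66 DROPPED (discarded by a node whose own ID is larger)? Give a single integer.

Answer: 5

Derivation:
Round 1: pos1(id66) recv 87: fwd; pos2(id59) recv 66: fwd; pos3(id37) recv 59: fwd; pos4(id17) recv 37: fwd; pos5(id35) recv 17: drop; pos0(id87) recv 35: drop
Round 2: pos2(id59) recv 87: fwd; pos3(id37) recv 66: fwd; pos4(id17) recv 59: fwd; pos5(id35) recv 37: fwd
Round 3: pos3(id37) recv 87: fwd; pos4(id17) recv 66: fwd; pos5(id35) recv 59: fwd; pos0(id87) recv 37: drop
Round 4: pos4(id17) recv 87: fwd; pos5(id35) recv 66: fwd; pos0(id87) recv 59: drop
Round 5: pos5(id35) recv 87: fwd; pos0(id87) recv 66: drop
Round 6: pos0(id87) recv 87: ELECTED
Message ID 66 originates at pos 1; dropped at pos 0 in round 5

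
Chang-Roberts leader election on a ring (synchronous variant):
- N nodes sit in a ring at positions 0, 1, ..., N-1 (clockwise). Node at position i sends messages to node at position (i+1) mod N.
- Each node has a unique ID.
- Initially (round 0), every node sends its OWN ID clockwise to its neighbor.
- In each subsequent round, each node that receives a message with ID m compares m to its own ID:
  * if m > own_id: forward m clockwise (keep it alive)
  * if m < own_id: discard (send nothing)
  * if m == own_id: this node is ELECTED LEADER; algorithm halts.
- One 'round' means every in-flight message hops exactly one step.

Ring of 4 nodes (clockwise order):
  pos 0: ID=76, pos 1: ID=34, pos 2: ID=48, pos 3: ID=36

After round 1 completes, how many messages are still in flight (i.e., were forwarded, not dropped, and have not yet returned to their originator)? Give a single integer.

Round 1: pos1(id34) recv 76: fwd; pos2(id48) recv 34: drop; pos3(id36) recv 48: fwd; pos0(id76) recv 36: drop
After round 1: 2 messages still in flight

Answer: 2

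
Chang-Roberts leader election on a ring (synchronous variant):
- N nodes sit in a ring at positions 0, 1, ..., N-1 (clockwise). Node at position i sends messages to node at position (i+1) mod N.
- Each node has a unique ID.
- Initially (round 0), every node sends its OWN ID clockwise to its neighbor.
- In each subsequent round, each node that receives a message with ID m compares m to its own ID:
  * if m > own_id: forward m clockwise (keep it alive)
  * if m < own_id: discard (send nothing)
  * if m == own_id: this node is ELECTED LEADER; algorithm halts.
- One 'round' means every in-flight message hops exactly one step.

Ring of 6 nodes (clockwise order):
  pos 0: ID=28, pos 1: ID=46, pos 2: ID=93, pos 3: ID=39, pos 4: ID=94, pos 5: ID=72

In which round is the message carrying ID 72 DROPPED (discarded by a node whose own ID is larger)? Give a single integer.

Answer: 3

Derivation:
Round 1: pos1(id46) recv 28: drop; pos2(id93) recv 46: drop; pos3(id39) recv 93: fwd; pos4(id94) recv 39: drop; pos5(id72) recv 94: fwd; pos0(id28) recv 72: fwd
Round 2: pos4(id94) recv 93: drop; pos0(id28) recv 94: fwd; pos1(id46) recv 72: fwd
Round 3: pos1(id46) recv 94: fwd; pos2(id93) recv 72: drop
Round 4: pos2(id93) recv 94: fwd
Round 5: pos3(id39) recv 94: fwd
Round 6: pos4(id94) recv 94: ELECTED
Message ID 72 originates at pos 5; dropped at pos 2 in round 3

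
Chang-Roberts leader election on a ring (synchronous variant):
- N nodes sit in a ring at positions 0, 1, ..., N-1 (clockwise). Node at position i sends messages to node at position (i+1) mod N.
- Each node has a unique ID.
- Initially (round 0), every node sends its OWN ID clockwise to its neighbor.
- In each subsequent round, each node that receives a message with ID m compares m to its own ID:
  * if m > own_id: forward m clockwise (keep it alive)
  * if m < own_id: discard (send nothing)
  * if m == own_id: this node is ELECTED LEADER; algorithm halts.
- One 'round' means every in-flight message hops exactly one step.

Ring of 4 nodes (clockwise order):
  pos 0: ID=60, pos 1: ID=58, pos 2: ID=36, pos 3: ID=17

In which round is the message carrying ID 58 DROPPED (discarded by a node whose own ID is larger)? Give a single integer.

Round 1: pos1(id58) recv 60: fwd; pos2(id36) recv 58: fwd; pos3(id17) recv 36: fwd; pos0(id60) recv 17: drop
Round 2: pos2(id36) recv 60: fwd; pos3(id17) recv 58: fwd; pos0(id60) recv 36: drop
Round 3: pos3(id17) recv 60: fwd; pos0(id60) recv 58: drop
Round 4: pos0(id60) recv 60: ELECTED
Message ID 58 originates at pos 1; dropped at pos 0 in round 3

Answer: 3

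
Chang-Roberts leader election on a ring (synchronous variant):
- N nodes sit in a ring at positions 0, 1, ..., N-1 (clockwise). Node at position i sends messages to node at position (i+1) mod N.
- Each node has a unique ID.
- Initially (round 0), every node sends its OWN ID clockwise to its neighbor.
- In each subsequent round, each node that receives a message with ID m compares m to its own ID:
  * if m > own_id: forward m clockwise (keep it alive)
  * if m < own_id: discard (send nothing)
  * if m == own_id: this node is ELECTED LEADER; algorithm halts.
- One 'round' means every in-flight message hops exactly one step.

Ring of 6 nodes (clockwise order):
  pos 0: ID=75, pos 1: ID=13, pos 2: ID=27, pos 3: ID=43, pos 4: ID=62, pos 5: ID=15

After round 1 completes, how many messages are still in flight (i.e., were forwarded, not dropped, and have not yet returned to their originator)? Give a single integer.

Round 1: pos1(id13) recv 75: fwd; pos2(id27) recv 13: drop; pos3(id43) recv 27: drop; pos4(id62) recv 43: drop; pos5(id15) recv 62: fwd; pos0(id75) recv 15: drop
After round 1: 2 messages still in flight

Answer: 2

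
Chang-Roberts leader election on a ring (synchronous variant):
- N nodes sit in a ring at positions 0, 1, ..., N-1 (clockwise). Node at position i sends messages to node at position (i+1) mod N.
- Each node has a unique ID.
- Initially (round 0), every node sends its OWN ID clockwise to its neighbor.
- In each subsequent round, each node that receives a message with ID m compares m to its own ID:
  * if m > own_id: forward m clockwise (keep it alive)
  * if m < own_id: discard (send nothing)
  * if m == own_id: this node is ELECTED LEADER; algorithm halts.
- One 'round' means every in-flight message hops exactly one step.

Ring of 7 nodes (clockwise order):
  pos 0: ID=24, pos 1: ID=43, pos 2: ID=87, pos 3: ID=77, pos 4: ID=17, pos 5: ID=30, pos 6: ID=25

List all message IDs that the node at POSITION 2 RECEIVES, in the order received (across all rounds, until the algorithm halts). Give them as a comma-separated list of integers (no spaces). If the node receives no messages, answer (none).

Round 1: pos1(id43) recv 24: drop; pos2(id87) recv 43: drop; pos3(id77) recv 87: fwd; pos4(id17) recv 77: fwd; pos5(id30) recv 17: drop; pos6(id25) recv 30: fwd; pos0(id24) recv 25: fwd
Round 2: pos4(id17) recv 87: fwd; pos5(id30) recv 77: fwd; pos0(id24) recv 30: fwd; pos1(id43) recv 25: drop
Round 3: pos5(id30) recv 87: fwd; pos6(id25) recv 77: fwd; pos1(id43) recv 30: drop
Round 4: pos6(id25) recv 87: fwd; pos0(id24) recv 77: fwd
Round 5: pos0(id24) recv 87: fwd; pos1(id43) recv 77: fwd
Round 6: pos1(id43) recv 87: fwd; pos2(id87) recv 77: drop
Round 7: pos2(id87) recv 87: ELECTED

Answer: 43,77,87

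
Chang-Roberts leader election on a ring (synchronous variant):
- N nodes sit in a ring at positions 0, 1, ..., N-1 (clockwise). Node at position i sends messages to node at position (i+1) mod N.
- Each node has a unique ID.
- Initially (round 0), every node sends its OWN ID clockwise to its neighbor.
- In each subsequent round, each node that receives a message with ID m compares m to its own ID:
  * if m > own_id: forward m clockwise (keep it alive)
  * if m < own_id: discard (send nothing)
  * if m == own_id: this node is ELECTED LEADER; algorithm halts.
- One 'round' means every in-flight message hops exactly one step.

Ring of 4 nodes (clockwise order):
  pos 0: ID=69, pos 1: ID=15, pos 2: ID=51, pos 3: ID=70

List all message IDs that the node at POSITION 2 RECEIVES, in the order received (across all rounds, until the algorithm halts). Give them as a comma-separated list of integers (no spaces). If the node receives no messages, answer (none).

Answer: 15,69,70

Derivation:
Round 1: pos1(id15) recv 69: fwd; pos2(id51) recv 15: drop; pos3(id70) recv 51: drop; pos0(id69) recv 70: fwd
Round 2: pos2(id51) recv 69: fwd; pos1(id15) recv 70: fwd
Round 3: pos3(id70) recv 69: drop; pos2(id51) recv 70: fwd
Round 4: pos3(id70) recv 70: ELECTED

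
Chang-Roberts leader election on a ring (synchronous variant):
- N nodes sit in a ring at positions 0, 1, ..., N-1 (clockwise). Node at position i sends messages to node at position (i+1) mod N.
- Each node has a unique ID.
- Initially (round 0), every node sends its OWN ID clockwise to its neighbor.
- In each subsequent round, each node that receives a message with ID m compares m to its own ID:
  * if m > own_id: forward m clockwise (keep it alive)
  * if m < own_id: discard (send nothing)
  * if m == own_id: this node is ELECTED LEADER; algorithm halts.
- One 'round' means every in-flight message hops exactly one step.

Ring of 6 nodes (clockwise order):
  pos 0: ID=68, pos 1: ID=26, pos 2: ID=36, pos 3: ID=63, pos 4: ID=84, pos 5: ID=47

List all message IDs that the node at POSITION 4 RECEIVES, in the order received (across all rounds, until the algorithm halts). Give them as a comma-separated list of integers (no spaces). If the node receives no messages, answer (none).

Round 1: pos1(id26) recv 68: fwd; pos2(id36) recv 26: drop; pos3(id63) recv 36: drop; pos4(id84) recv 63: drop; pos5(id47) recv 84: fwd; pos0(id68) recv 47: drop
Round 2: pos2(id36) recv 68: fwd; pos0(id68) recv 84: fwd
Round 3: pos3(id63) recv 68: fwd; pos1(id26) recv 84: fwd
Round 4: pos4(id84) recv 68: drop; pos2(id36) recv 84: fwd
Round 5: pos3(id63) recv 84: fwd
Round 6: pos4(id84) recv 84: ELECTED

Answer: 63,68,84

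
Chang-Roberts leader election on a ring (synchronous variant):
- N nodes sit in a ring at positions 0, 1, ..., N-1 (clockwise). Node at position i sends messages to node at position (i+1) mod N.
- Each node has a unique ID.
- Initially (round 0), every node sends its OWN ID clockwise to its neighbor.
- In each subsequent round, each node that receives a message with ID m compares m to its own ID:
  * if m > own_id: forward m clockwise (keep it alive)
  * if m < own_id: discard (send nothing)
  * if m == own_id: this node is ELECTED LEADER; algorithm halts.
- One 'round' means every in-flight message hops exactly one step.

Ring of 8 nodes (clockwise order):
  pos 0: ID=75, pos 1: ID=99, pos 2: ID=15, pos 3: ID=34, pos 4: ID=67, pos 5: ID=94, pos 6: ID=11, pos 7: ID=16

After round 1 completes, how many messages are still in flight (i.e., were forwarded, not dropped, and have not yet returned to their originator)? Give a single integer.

Round 1: pos1(id99) recv 75: drop; pos2(id15) recv 99: fwd; pos3(id34) recv 15: drop; pos4(id67) recv 34: drop; pos5(id94) recv 67: drop; pos6(id11) recv 94: fwd; pos7(id16) recv 11: drop; pos0(id75) recv 16: drop
After round 1: 2 messages still in flight

Answer: 2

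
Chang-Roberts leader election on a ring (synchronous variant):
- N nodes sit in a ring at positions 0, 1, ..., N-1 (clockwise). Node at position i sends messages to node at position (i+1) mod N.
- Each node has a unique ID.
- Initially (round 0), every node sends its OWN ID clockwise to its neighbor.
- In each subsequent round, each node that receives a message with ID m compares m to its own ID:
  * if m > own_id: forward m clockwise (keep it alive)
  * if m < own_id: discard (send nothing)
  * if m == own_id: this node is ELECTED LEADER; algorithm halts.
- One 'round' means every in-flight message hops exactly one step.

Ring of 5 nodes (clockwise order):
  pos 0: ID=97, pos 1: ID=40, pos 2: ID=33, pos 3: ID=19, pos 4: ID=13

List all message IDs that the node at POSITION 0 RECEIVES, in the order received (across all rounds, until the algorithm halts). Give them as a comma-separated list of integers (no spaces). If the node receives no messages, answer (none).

Answer: 13,19,33,40,97

Derivation:
Round 1: pos1(id40) recv 97: fwd; pos2(id33) recv 40: fwd; pos3(id19) recv 33: fwd; pos4(id13) recv 19: fwd; pos0(id97) recv 13: drop
Round 2: pos2(id33) recv 97: fwd; pos3(id19) recv 40: fwd; pos4(id13) recv 33: fwd; pos0(id97) recv 19: drop
Round 3: pos3(id19) recv 97: fwd; pos4(id13) recv 40: fwd; pos0(id97) recv 33: drop
Round 4: pos4(id13) recv 97: fwd; pos0(id97) recv 40: drop
Round 5: pos0(id97) recv 97: ELECTED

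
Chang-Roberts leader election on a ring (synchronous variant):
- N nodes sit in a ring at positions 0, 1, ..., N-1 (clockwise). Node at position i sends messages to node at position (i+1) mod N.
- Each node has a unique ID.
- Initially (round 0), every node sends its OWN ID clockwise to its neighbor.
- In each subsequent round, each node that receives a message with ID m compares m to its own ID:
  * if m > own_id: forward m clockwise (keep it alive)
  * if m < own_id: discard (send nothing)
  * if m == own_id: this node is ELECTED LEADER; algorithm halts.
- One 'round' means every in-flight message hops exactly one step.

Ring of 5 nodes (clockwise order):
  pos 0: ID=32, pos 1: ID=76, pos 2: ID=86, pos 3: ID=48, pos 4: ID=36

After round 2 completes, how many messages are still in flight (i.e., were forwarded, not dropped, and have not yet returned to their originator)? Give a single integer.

Round 1: pos1(id76) recv 32: drop; pos2(id86) recv 76: drop; pos3(id48) recv 86: fwd; pos4(id36) recv 48: fwd; pos0(id32) recv 36: fwd
Round 2: pos4(id36) recv 86: fwd; pos0(id32) recv 48: fwd; pos1(id76) recv 36: drop
After round 2: 2 messages still in flight

Answer: 2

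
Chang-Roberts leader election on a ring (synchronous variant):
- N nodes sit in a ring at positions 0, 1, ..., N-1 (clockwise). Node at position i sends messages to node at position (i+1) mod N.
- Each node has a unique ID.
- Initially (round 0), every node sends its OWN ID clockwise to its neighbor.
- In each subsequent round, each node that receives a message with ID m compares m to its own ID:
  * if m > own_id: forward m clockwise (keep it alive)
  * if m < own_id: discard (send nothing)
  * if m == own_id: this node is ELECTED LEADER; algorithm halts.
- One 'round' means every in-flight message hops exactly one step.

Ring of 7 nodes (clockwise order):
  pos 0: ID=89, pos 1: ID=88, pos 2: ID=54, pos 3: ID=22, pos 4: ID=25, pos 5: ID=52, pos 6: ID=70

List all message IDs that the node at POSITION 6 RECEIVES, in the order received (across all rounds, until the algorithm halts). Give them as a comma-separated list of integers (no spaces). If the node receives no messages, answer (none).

Round 1: pos1(id88) recv 89: fwd; pos2(id54) recv 88: fwd; pos3(id22) recv 54: fwd; pos4(id25) recv 22: drop; pos5(id52) recv 25: drop; pos6(id70) recv 52: drop; pos0(id89) recv 70: drop
Round 2: pos2(id54) recv 89: fwd; pos3(id22) recv 88: fwd; pos4(id25) recv 54: fwd
Round 3: pos3(id22) recv 89: fwd; pos4(id25) recv 88: fwd; pos5(id52) recv 54: fwd
Round 4: pos4(id25) recv 89: fwd; pos5(id52) recv 88: fwd; pos6(id70) recv 54: drop
Round 5: pos5(id52) recv 89: fwd; pos6(id70) recv 88: fwd
Round 6: pos6(id70) recv 89: fwd; pos0(id89) recv 88: drop
Round 7: pos0(id89) recv 89: ELECTED

Answer: 52,54,88,89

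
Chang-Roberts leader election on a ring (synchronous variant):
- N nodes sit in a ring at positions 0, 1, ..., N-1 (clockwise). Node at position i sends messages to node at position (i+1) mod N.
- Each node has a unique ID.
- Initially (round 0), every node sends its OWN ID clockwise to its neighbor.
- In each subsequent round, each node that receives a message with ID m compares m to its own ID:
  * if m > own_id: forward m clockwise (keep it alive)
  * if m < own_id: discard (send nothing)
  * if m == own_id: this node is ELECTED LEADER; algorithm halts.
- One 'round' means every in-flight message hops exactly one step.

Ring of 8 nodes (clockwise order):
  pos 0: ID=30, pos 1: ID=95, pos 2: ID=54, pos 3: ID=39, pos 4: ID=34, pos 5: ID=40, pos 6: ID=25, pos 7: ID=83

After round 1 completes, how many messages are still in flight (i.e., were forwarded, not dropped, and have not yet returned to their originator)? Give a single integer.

Answer: 5

Derivation:
Round 1: pos1(id95) recv 30: drop; pos2(id54) recv 95: fwd; pos3(id39) recv 54: fwd; pos4(id34) recv 39: fwd; pos5(id40) recv 34: drop; pos6(id25) recv 40: fwd; pos7(id83) recv 25: drop; pos0(id30) recv 83: fwd
After round 1: 5 messages still in flight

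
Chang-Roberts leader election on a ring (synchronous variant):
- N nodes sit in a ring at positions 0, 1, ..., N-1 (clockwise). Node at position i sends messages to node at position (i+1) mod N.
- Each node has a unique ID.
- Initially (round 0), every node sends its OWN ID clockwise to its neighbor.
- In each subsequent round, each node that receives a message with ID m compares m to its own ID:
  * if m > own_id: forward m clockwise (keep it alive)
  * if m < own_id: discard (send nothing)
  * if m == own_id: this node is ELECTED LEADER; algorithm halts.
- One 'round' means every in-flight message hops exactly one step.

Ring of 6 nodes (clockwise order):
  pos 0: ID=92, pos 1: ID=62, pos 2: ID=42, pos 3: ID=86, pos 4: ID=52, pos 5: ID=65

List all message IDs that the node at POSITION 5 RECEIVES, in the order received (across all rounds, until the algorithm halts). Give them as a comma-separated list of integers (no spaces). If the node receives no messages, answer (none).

Round 1: pos1(id62) recv 92: fwd; pos2(id42) recv 62: fwd; pos3(id86) recv 42: drop; pos4(id52) recv 86: fwd; pos5(id65) recv 52: drop; pos0(id92) recv 65: drop
Round 2: pos2(id42) recv 92: fwd; pos3(id86) recv 62: drop; pos5(id65) recv 86: fwd
Round 3: pos3(id86) recv 92: fwd; pos0(id92) recv 86: drop
Round 4: pos4(id52) recv 92: fwd
Round 5: pos5(id65) recv 92: fwd
Round 6: pos0(id92) recv 92: ELECTED

Answer: 52,86,92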